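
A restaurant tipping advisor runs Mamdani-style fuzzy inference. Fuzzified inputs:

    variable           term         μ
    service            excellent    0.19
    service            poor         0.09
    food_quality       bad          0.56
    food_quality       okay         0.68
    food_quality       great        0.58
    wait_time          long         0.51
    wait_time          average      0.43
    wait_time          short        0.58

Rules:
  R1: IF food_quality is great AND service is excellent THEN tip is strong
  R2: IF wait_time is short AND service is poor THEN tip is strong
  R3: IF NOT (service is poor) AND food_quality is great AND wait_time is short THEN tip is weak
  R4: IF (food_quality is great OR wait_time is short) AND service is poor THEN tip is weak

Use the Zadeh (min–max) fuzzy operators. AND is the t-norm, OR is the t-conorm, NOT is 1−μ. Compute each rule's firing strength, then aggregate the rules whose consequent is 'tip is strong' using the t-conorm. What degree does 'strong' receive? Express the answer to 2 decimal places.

0.19

R1: great=0.58, excellent=0.19; AND[min(a, b)] → w = 0.19
R2: short=0.58, poor=0.09; AND[min(a, b)] → w = 0.09
R3: ¬poor=1−0.09=0.91, great=0.58, short=0.58; AND[min(a, b)] → w = 0.58
R4: (great=0.58 OR short=0.58) = 0.58; AND[min(a, b)] with poor=0.09 → w = 0.09
Rules with consequent 'strong': {R1, R2} → strengths 0.19, 0.09
Aggregate via t-conorm [max(a, b)]: 0.19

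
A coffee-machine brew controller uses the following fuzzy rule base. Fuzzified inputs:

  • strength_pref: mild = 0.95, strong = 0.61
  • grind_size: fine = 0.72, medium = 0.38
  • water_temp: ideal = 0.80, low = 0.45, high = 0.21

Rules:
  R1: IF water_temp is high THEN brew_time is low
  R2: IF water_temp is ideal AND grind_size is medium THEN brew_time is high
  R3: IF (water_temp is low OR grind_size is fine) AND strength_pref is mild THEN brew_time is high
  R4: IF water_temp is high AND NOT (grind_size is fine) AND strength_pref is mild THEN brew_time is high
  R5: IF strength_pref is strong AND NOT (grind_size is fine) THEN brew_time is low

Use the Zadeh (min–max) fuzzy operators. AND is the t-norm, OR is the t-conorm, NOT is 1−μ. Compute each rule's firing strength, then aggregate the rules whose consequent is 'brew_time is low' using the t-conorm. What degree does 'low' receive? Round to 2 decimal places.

R1: high=0.21 → w = 0.21
R2: ideal=0.80, medium=0.38; AND[min(a, b)] → w = 0.38
R3: (low=0.45 OR fine=0.72) = 0.72; AND[min(a, b)] with mild=0.95 → w = 0.72
R4: high=0.21, ¬fine=1−0.72=0.28, mild=0.95; AND[min(a, b)] → w = 0.21
R5: strong=0.61, ¬fine=1−0.72=0.28; AND[min(a, b)] → w = 0.28
Rules with consequent 'low': {R1, R5} → strengths 0.21, 0.28
Aggregate via t-conorm [max(a, b)]: 0.28

0.28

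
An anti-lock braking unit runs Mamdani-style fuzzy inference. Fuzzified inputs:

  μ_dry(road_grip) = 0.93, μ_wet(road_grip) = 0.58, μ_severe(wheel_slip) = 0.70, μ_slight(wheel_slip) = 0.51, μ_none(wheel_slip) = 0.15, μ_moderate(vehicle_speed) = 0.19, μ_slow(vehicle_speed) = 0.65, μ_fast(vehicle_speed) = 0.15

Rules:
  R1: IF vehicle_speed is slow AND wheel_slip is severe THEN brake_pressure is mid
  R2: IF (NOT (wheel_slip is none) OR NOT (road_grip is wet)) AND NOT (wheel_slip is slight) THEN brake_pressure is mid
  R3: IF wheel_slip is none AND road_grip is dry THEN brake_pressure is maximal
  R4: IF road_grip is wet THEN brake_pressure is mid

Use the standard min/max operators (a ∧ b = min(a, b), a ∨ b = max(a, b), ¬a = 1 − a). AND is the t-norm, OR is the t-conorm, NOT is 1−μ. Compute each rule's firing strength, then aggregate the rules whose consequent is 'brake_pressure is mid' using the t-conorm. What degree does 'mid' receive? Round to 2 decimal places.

R1: slow=0.65, severe=0.70; AND[min(a, b)] → w = 0.65
R2: (¬none=1−0.15=0.85 OR ¬wet=1−0.58=0.42) = 0.85; AND[min(a, b)] with ¬slight=1−0.51=0.49 → w = 0.49
R3: none=0.15, dry=0.93; AND[min(a, b)] → w = 0.15
R4: wet=0.58 → w = 0.58
Rules with consequent 'mid': {R1, R2, R4} → strengths 0.65, 0.49, 0.58
Aggregate via t-conorm [max(a, b)]: 0.65

0.65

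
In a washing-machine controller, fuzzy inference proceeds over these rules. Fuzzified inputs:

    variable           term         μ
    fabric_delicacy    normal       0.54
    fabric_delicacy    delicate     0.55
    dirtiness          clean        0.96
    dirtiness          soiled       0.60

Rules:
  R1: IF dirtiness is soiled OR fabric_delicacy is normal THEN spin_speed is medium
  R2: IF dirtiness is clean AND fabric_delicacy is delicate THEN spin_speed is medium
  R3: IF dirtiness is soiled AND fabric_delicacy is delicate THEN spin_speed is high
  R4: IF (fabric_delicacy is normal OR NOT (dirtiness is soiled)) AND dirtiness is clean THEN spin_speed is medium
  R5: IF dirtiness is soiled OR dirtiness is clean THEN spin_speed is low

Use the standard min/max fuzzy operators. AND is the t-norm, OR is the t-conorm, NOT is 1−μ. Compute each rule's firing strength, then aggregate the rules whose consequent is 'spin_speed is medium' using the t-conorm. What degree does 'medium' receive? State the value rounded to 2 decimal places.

0.60

R1: soiled=0.60, normal=0.54; OR[max(a, b)] → w = 0.60
R2: clean=0.96, delicate=0.55; AND[min(a, b)] → w = 0.55
R3: soiled=0.60, delicate=0.55; AND[min(a, b)] → w = 0.55
R4: (normal=0.54 OR ¬soiled=1−0.60=0.40) = 0.54; AND[min(a, b)] with clean=0.96 → w = 0.54
R5: soiled=0.60, clean=0.96; OR[max(a, b)] → w = 0.96
Rules with consequent 'medium': {R1, R2, R4} → strengths 0.60, 0.55, 0.54
Aggregate via t-conorm [max(a, b)]: 0.60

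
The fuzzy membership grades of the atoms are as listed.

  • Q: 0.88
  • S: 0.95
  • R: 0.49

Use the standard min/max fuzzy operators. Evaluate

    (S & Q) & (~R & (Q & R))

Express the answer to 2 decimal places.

0.49

S & Q = min(a, b) on (0.95, 0.88) = 0.88
~R = 1 − 0.49 = 0.51
Q & R = min(a, b) on (0.88, 0.49) = 0.49
~R & (Q & R) = min(a, b) on (0.51, 0.49) = 0.49
(S & Q) & (~R & (Q & R)) = min(a, b) on (0.88, 0.49) = 0.49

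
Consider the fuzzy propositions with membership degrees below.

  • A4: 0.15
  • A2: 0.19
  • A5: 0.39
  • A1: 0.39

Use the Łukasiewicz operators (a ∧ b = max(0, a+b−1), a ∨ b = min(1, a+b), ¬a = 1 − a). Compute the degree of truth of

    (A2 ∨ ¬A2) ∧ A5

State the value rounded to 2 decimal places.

¬A2 = 1 − 0.19 = 0.81
A2 ∨ ¬A2 = min(1, a+b) on (0.19, 0.81) = 1.00
(A2 ∨ ¬A2) ∧ A5 = max(0, a+b−1) on (1.00, 0.39) = 0.39

0.39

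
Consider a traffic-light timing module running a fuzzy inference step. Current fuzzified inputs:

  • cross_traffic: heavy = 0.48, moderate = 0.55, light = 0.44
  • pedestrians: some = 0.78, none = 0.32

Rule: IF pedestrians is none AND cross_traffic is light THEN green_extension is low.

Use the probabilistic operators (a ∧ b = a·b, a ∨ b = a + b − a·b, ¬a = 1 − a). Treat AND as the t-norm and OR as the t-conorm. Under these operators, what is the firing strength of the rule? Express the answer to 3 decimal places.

0.141

firing strength: none=0.32, light=0.44; AND[a·b] → w = 0.1408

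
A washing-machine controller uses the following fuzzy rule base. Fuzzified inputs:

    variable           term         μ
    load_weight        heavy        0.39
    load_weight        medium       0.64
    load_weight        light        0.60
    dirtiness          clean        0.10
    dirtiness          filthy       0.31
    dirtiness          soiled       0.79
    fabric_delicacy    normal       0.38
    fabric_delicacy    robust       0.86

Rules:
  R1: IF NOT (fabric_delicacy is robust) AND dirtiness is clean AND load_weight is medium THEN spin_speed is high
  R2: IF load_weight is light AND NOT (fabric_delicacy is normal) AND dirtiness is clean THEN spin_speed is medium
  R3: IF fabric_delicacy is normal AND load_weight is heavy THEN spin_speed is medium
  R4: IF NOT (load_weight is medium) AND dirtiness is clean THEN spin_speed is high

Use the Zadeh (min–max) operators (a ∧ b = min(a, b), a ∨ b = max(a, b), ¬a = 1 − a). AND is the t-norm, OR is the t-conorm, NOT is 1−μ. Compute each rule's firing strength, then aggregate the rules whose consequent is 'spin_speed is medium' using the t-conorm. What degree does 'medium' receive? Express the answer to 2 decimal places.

R1: ¬robust=1−0.86=0.14, clean=0.10, medium=0.64; AND[min(a, b)] → w = 0.10
R2: light=0.60, ¬normal=1−0.38=0.62, clean=0.10; AND[min(a, b)] → w = 0.10
R3: normal=0.38, heavy=0.39; AND[min(a, b)] → w = 0.38
R4: ¬medium=1−0.64=0.36, clean=0.10; AND[min(a, b)] → w = 0.10
Rules with consequent 'medium': {R2, R3} → strengths 0.10, 0.38
Aggregate via t-conorm [max(a, b)]: 0.38

0.38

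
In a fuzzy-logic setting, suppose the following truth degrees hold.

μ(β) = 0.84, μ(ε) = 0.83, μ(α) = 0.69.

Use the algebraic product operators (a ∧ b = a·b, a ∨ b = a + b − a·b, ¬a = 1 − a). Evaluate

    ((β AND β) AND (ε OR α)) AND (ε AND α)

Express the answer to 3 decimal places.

β AND β = a·b on (0.8400, 0.8400) = 0.7056
ε OR α = a + b − a·b on (0.8300, 0.6900) = 0.9473
(β AND β) AND (ε OR α) = a·b on (0.7056, 0.9473) = 0.6684
ε AND α = a·b on (0.8300, 0.6900) = 0.5727
((β AND β) AND (ε OR α)) AND (ε AND α) = a·b on (0.6684, 0.5727) = 0.3828

0.383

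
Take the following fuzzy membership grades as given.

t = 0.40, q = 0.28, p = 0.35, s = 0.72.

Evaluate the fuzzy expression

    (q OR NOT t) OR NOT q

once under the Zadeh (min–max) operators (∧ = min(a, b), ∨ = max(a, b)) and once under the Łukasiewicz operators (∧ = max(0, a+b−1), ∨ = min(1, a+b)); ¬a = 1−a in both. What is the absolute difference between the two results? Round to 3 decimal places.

Under Zadeh (min–max):
  NOT t = 1 − 0.40 = 0.60
  q OR NOT t = max(a, b) on (0.28, 0.60) = 0.60
  NOT q = 1 − 0.28 = 0.72
  (q OR NOT t) OR NOT q = max(a, b) on (0.60, 0.72) = 0.72
  → value = 0.7200
Under Łukasiewicz:
  NOT t = 1 − 0.40 = 0.60
  q OR NOT t = min(1, a+b) on (0.28, 0.60) = 0.88
  NOT q = 1 − 0.28 = 0.72
  (q OR NOT t) OR NOT q = min(1, a+b) on (0.88, 0.72) = 1.00
  → value = 1.0000
|0.7200 − 1.0000| = 0.280

0.280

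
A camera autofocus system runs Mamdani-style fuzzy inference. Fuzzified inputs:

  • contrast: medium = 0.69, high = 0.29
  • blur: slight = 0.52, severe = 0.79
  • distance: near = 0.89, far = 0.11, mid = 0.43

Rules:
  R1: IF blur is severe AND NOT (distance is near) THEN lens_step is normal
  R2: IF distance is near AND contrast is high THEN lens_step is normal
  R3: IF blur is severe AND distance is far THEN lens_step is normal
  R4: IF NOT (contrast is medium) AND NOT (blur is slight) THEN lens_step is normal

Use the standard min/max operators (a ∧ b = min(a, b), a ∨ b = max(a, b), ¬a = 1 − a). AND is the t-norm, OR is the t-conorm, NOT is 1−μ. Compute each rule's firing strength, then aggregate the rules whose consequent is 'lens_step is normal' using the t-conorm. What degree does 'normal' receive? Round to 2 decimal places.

R1: severe=0.79, ¬near=1−0.89=0.11; AND[min(a, b)] → w = 0.11
R2: near=0.89, high=0.29; AND[min(a, b)] → w = 0.29
R3: severe=0.79, far=0.11; AND[min(a, b)] → w = 0.11
R4: ¬medium=1−0.69=0.31, ¬slight=1−0.52=0.48; AND[min(a, b)] → w = 0.31
Rules with consequent 'normal': {R1, R2, R3, R4} → strengths 0.11, 0.29, 0.11, 0.31
Aggregate via t-conorm [max(a, b)]: 0.31

0.31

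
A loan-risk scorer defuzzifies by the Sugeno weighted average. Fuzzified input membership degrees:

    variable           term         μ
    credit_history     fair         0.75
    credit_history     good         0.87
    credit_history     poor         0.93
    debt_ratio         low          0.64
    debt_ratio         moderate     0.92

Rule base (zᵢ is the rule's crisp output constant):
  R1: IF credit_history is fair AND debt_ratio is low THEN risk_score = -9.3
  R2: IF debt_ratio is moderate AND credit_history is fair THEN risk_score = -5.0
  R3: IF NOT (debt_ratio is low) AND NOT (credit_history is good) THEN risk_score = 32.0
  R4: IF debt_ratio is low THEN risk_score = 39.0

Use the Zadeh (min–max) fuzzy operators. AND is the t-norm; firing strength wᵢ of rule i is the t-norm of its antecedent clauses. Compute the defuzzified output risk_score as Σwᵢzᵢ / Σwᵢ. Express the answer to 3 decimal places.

8.990

R1 (z=-9.3): fair=0.75, low=0.64; AND[min(a, b)] → w = 0.64
R2 (z=-5.0): moderate=0.92, fair=0.75; AND[min(a, b)] → w = 0.75
R3 (z=32.0): ¬low=1−0.64=0.36, ¬good=1−0.87=0.13; AND[min(a, b)] → w = 0.13
R4 (z=39.0): low=0.64 → w = 0.64
Weighted average = (0.64·-9.3 + 0.75·-5.0 + 0.13·32.0 + 0.64·39.0) / (0.64 + 0.75 + 0.13 + 0.64)
  = 19.4180 / 2.1600 = 8.990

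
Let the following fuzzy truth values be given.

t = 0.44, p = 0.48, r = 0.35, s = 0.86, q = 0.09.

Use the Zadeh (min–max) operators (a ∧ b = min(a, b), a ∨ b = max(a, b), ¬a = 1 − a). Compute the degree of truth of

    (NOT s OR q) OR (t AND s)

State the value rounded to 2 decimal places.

0.44

NOT s = 1 − 0.86 = 0.14
NOT s OR q = max(a, b) on (0.14, 0.09) = 0.14
t AND s = min(a, b) on (0.44, 0.86) = 0.44
(NOT s OR q) OR (t AND s) = max(a, b) on (0.14, 0.44) = 0.44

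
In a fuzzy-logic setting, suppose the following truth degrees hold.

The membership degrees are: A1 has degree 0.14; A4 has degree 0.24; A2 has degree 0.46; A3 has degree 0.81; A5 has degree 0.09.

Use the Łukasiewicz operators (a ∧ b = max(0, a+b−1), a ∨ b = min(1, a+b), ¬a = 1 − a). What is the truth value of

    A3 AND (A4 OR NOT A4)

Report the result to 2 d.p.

NOT A4 = 1 − 0.24 = 0.76
A4 OR NOT A4 = min(1, a+b) on (0.24, 0.76) = 1.00
A3 AND (A4 OR NOT A4) = max(0, a+b−1) on (0.81, 1.00) = 0.81

0.81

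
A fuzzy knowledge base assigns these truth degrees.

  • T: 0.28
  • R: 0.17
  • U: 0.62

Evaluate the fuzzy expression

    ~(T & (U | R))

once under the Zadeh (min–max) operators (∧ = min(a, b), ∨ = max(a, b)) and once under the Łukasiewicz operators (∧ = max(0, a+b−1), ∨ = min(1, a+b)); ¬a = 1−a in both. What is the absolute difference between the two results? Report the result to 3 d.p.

Under Zadeh (min–max):
  U | R = max(a, b) on (0.62, 0.17) = 0.62
  T & (U | R) = min(a, b) on (0.28, 0.62) = 0.28
  ~(T & (U | R)) = 1 − 0.28 = 0.72
  → value = 0.7200
Under Łukasiewicz:
  U | R = min(1, a+b) on (0.62, 0.17) = 0.79
  T & (U | R) = max(0, a+b−1) on (0.28, 0.79) = 0.07
  ~(T & (U | R)) = 1 − 0.07 = 0.93
  → value = 0.9300
|0.7200 − 0.9300| = 0.210

0.210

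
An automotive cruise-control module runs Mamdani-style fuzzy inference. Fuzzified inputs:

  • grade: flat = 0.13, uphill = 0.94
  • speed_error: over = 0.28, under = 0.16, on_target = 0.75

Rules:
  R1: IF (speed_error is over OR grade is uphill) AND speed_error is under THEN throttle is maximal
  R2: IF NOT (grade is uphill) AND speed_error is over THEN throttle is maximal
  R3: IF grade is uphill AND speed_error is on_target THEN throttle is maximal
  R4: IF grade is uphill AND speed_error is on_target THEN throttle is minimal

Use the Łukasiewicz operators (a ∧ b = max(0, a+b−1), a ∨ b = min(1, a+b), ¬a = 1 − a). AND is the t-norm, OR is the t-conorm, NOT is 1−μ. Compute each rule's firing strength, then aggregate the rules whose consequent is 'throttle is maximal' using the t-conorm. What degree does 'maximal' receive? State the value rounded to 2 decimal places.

R1: (over=0.28 OR uphill=0.94) = 1.00; AND[max(0, a+b−1)] with under=0.16 → w = 0.16
R2: ¬uphill=1−0.94=0.06, over=0.28; AND[max(0, a+b−1)] → w = 0.00
R3: uphill=0.94, on_target=0.75; AND[max(0, a+b−1)] → w = 0.69
R4: uphill=0.94, on_target=0.75; AND[max(0, a+b−1)] → w = 0.69
Rules with consequent 'maximal': {R1, R2, R3} → strengths 0.16, 0.00, 0.69
Aggregate via t-conorm [min(1, a+b)]: 0.85

0.85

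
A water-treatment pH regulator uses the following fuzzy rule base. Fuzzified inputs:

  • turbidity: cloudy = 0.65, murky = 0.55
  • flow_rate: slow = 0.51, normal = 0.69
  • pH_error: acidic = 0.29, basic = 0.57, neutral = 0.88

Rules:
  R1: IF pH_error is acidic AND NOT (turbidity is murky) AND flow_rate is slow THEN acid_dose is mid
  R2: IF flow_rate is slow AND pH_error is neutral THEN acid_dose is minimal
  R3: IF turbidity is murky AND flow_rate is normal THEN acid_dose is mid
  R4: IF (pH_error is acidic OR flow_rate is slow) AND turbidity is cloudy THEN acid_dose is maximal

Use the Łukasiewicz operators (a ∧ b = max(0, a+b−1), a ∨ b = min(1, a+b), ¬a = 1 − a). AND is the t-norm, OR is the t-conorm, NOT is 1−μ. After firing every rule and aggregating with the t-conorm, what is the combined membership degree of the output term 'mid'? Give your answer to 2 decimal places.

R1: acidic=0.29, ¬murky=1−0.55=0.45, slow=0.51; AND[max(0, a+b−1)] → w = 0.00
R2: slow=0.51, neutral=0.88; AND[max(0, a+b−1)] → w = 0.39
R3: murky=0.55, normal=0.69; AND[max(0, a+b−1)] → w = 0.24
R4: (acidic=0.29 OR slow=0.51) = 0.80; AND[max(0, a+b−1)] with cloudy=0.65 → w = 0.45
Rules with consequent 'mid': {R1, R3} → strengths 0.00, 0.24
Aggregate via t-conorm [min(1, a+b)]: 0.24

0.24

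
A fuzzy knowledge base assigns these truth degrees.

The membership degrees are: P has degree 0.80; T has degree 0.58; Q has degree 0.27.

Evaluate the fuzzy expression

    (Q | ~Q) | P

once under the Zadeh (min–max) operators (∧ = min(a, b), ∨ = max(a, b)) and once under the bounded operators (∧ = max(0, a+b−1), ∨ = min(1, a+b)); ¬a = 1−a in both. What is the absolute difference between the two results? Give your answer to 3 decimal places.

Under Zadeh (min–max):
  ~Q = 1 − 0.27 = 0.73
  Q | ~Q = max(a, b) on (0.27, 0.73) = 0.73
  (Q | ~Q) | P = max(a, b) on (0.73, 0.80) = 0.80
  → value = 0.8000
Under bounded:
  ~Q = 1 − 0.27 = 0.73
  Q | ~Q = min(1, a+b) on (0.27, 0.73) = 1.00
  (Q | ~Q) | P = min(1, a+b) on (1.00, 0.80) = 1.00
  → value = 1.0000
|0.8000 − 1.0000| = 0.200

0.200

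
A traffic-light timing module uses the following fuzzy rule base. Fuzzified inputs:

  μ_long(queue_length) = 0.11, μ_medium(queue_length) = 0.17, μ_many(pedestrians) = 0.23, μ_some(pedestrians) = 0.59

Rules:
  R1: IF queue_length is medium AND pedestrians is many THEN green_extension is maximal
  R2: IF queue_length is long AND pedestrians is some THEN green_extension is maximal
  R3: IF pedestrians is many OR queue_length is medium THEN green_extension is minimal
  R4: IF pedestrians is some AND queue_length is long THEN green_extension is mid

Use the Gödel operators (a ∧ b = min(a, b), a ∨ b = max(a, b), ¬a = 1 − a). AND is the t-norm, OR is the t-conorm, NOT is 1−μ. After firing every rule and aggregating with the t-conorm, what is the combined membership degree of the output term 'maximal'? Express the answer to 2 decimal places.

0.17

R1: medium=0.17, many=0.23; AND[min(a, b)] → w = 0.17
R2: long=0.11, some=0.59; AND[min(a, b)] → w = 0.11
R3: many=0.23, medium=0.17; OR[max(a, b)] → w = 0.23
R4: some=0.59, long=0.11; AND[min(a, b)] → w = 0.11
Rules with consequent 'maximal': {R1, R2} → strengths 0.17, 0.11
Aggregate via t-conorm [max(a, b)]: 0.17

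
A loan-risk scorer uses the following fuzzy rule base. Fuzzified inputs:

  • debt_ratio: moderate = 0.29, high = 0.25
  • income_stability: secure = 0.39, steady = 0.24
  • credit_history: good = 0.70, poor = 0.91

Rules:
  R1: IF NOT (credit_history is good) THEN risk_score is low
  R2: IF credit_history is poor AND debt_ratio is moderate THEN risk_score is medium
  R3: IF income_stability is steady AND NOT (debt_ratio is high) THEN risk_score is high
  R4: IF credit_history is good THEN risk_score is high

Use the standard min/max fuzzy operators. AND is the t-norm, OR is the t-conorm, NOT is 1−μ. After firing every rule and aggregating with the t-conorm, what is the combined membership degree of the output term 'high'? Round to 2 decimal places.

R1: ¬good=1−0.70=0.30 → w = 0.30
R2: poor=0.91, moderate=0.29; AND[min(a, b)] → w = 0.29
R3: steady=0.24, ¬high=1−0.25=0.75; AND[min(a, b)] → w = 0.24
R4: good=0.70 → w = 0.70
Rules with consequent 'high': {R3, R4} → strengths 0.24, 0.70
Aggregate via t-conorm [max(a, b)]: 0.70

0.70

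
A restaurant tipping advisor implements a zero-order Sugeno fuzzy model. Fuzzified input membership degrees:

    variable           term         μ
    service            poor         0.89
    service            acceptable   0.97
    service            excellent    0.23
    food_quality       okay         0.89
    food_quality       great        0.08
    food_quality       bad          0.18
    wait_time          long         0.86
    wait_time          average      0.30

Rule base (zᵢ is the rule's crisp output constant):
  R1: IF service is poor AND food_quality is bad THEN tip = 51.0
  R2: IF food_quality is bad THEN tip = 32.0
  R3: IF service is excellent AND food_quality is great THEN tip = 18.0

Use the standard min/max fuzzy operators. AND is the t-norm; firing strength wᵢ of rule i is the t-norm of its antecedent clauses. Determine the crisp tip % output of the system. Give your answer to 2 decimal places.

37.23

R1 (z=51.0): poor=0.89, bad=0.18; AND[min(a, b)] → w = 0.18
R2 (z=32.0): bad=0.18 → w = 0.18
R3 (z=18.0): excellent=0.23, great=0.08; AND[min(a, b)] → w = 0.08
Weighted average = (0.18·51.0 + 0.18·32.0 + 0.08·18.0) / (0.18 + 0.18 + 0.08)
  = 16.3800 / 0.4400 = 37.23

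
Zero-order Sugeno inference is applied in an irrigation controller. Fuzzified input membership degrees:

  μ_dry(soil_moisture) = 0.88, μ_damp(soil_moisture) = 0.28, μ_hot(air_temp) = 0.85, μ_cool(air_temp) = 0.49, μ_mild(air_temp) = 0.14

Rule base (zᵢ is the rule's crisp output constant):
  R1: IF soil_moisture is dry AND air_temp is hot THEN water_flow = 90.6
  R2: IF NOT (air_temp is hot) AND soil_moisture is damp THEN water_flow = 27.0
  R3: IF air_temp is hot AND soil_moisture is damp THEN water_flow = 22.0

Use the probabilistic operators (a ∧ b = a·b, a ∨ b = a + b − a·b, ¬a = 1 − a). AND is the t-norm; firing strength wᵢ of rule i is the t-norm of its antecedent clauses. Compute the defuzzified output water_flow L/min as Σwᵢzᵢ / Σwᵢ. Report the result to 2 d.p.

R1 (z=90.6): dry=0.88, hot=0.85; AND[a·b] → w = 0.7480
R2 (z=27.0): ¬hot=1−0.85=0.15, damp=0.28; AND[a·b] → w = 0.0420
R3 (z=22.0): hot=0.85, damp=0.28; AND[a·b] → w = 0.2380
Weighted average = (0.7480·90.6 + 0.0420·27.0 + 0.2380·22.0) / (0.7480 + 0.0420 + 0.2380)
  = 74.1388 / 1.0280 = 72.12

72.12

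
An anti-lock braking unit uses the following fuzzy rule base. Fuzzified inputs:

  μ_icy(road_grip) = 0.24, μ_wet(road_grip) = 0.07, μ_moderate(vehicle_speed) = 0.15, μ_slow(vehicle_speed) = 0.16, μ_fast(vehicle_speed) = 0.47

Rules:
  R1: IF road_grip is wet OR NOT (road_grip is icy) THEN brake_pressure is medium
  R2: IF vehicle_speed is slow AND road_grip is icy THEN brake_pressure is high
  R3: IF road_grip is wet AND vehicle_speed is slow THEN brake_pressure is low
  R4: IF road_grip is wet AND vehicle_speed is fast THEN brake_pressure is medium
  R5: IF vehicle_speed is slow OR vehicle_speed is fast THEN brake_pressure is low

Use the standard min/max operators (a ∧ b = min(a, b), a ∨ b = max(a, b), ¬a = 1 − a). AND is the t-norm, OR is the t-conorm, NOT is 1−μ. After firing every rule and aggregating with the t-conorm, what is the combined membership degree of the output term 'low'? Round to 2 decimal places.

R1: wet=0.07, ¬icy=1−0.24=0.76; OR[max(a, b)] → w = 0.76
R2: slow=0.16, icy=0.24; AND[min(a, b)] → w = 0.16
R3: wet=0.07, slow=0.16; AND[min(a, b)] → w = 0.07
R4: wet=0.07, fast=0.47; AND[min(a, b)] → w = 0.07
R5: slow=0.16, fast=0.47; OR[max(a, b)] → w = 0.47
Rules with consequent 'low': {R3, R5} → strengths 0.07, 0.47
Aggregate via t-conorm [max(a, b)]: 0.47

0.47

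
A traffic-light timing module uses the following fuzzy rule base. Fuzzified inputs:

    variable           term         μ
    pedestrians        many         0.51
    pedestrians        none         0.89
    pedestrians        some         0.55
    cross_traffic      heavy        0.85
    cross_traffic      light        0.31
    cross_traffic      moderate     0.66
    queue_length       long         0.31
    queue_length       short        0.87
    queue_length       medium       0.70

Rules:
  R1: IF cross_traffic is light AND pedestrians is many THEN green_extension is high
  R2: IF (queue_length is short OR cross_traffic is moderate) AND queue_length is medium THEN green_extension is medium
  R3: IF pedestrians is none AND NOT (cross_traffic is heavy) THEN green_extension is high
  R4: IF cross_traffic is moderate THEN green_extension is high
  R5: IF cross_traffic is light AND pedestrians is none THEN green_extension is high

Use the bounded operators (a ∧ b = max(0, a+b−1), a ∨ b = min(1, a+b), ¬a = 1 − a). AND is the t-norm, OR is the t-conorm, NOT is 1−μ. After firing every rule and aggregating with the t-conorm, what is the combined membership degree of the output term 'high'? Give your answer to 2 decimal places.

R1: light=0.31, many=0.51; AND[max(0, a+b−1)] → w = 0.00
R2: (short=0.87 OR moderate=0.66) = 1.00; AND[max(0, a+b−1)] with medium=0.70 → w = 0.70
R3: none=0.89, ¬heavy=1−0.85=0.15; AND[max(0, a+b−1)] → w = 0.04
R4: moderate=0.66 → w = 0.66
R5: light=0.31, none=0.89; AND[max(0, a+b−1)] → w = 0.20
Rules with consequent 'high': {R1, R3, R4, R5} → strengths 0.00, 0.04, 0.66, 0.20
Aggregate via t-conorm [min(1, a+b)]: 0.90

0.90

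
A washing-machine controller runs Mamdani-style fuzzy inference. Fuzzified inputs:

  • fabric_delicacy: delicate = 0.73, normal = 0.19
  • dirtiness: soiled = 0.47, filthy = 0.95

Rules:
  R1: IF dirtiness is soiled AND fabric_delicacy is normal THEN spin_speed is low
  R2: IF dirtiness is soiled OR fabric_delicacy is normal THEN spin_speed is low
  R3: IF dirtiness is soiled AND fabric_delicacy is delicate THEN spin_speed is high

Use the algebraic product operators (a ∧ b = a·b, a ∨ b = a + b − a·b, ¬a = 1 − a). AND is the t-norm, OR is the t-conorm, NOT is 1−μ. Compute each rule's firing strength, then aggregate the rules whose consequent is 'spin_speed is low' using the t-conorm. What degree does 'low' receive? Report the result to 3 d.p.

R1: soiled=0.47, normal=0.19; AND[a·b] → w = 0.0893
R2: soiled=0.47, normal=0.19; OR[a + b − a·b] → w = 0.5707
R3: soiled=0.47, delicate=0.73; AND[a·b] → w = 0.3431
Rules with consequent 'low': {R1, R2} → strengths 0.0893, 0.5707
Aggregate via t-conorm [a + b − a·b]: 0.6090

0.609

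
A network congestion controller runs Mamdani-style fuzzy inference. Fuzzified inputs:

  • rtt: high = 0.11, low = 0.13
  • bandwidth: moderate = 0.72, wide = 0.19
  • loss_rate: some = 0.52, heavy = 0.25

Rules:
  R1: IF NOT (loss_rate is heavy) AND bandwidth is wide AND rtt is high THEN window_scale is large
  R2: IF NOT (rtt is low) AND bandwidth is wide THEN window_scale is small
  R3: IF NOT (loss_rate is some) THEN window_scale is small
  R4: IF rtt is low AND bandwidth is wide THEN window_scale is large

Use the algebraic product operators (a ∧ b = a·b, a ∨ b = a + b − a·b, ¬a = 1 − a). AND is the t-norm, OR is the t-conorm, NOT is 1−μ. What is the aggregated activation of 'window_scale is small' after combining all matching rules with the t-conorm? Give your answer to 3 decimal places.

0.566

R1: ¬heavy=1−0.25=0.75, wide=0.19, high=0.11; AND[a·b] → w = 0.0157
R2: ¬low=1−0.13=0.87, wide=0.19; AND[a·b] → w = 0.1653
R3: ¬some=1−0.52=0.48 → w = 0.4800
R4: low=0.13, wide=0.19; AND[a·b] → w = 0.0247
Rules with consequent 'small': {R2, R3} → strengths 0.1653, 0.4800
Aggregate via t-conorm [a + b − a·b]: 0.5660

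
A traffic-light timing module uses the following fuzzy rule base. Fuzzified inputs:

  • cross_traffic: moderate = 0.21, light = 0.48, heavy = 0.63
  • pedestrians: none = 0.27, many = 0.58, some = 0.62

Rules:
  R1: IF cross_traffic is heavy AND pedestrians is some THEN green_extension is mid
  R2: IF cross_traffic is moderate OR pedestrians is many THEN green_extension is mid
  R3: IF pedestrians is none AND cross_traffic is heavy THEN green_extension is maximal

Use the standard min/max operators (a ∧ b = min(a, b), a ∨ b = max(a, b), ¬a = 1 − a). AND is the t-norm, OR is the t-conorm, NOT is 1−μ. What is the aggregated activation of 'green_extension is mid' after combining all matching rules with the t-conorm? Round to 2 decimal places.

0.62

R1: heavy=0.63, some=0.62; AND[min(a, b)] → w = 0.62
R2: moderate=0.21, many=0.58; OR[max(a, b)] → w = 0.58
R3: none=0.27, heavy=0.63; AND[min(a, b)] → w = 0.27
Rules with consequent 'mid': {R1, R2} → strengths 0.62, 0.58
Aggregate via t-conorm [max(a, b)]: 0.62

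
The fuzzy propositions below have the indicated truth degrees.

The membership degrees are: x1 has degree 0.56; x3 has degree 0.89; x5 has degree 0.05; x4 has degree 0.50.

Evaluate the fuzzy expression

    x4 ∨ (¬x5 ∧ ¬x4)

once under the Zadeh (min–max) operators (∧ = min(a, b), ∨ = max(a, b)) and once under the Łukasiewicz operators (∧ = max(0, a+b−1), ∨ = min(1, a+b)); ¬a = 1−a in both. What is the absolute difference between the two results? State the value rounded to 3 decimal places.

0.450

Under Zadeh (min–max):
  ¬x5 = 1 − 0.05 = 0.95
  ¬x4 = 1 − 0.50 = 0.50
  ¬x5 ∧ ¬x4 = min(a, b) on (0.95, 0.50) = 0.50
  x4 ∨ (¬x5 ∧ ¬x4) = max(a, b) on (0.50, 0.50) = 0.50
  → value = 0.5000
Under Łukasiewicz:
  ¬x5 = 1 − 0.05 = 0.95
  ¬x4 = 1 − 0.50 = 0.50
  ¬x5 ∧ ¬x4 = max(0, a+b−1) on (0.95, 0.50) = 0.45
  x4 ∨ (¬x5 ∧ ¬x4) = min(1, a+b) on (0.50, 0.45) = 0.95
  → value = 0.9500
|0.5000 − 0.9500| = 0.450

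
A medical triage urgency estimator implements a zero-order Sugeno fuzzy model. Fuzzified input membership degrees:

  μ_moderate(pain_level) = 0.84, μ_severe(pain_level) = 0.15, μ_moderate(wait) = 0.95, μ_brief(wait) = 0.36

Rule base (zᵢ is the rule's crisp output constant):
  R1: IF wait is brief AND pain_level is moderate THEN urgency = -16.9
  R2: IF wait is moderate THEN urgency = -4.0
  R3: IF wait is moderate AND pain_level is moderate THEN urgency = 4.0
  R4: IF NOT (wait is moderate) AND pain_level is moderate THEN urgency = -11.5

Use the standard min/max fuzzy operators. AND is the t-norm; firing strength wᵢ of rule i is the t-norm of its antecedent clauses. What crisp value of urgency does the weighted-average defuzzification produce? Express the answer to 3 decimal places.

R1 (z=-16.9): brief=0.36, moderate=0.84; AND[min(a, b)] → w = 0.36
R2 (z=-4.0): moderate=0.95 → w = 0.95
R3 (z=4.0): moderate=0.95, moderate=0.84; AND[min(a, b)] → w = 0.84
R4 (z=-11.5): ¬moderate=1−0.95=0.05, moderate=0.84; AND[min(a, b)] → w = 0.05
Weighted average = (0.36·-16.9 + 0.95·-4.0 + 0.84·4.0 + 0.05·-11.5) / (0.36 + 0.95 + 0.84 + 0.05)
  = -7.0990 / 2.2000 = -3.227

-3.227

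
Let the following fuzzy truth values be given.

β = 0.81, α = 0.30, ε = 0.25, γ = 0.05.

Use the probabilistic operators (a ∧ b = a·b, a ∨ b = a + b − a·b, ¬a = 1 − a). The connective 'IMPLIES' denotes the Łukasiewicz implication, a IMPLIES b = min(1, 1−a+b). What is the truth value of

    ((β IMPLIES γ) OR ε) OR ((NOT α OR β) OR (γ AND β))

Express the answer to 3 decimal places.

β IMPLIES γ  [Łukasiewicz: min(1, 1−a+b)] with a=0.8100, b=0.0500 → 0.2400
(β IMPLIES γ) OR ε = a + b − a·b on (0.2400, 0.2500) = 0.4300
NOT α = 1 − 0.3000 = 0.7000
NOT α OR β = a + b − a·b on (0.7000, 0.8100) = 0.9430
γ AND β = a·b on (0.0500, 0.8100) = 0.0405
(NOT α OR β) OR (γ AND β) = a + b − a·b on (0.9430, 0.0405) = 0.9453
((β IMPLIES γ) OR ε) OR ((NOT α OR β) OR (γ AND β)) = a + b − a·b on (0.4300, 0.9453) = 0.9688

0.969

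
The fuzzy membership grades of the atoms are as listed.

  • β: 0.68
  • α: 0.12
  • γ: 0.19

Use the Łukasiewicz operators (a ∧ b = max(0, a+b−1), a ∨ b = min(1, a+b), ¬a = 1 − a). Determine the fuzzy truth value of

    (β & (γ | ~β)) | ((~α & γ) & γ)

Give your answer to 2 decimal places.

~β = 1 − 0.68 = 0.32
γ | ~β = min(1, a+b) on (0.19, 0.32) = 0.51
β & (γ | ~β) = max(0, a+b−1) on (0.68, 0.51) = 0.19
~α = 1 − 0.12 = 0.88
~α & γ = max(0, a+b−1) on (0.88, 0.19) = 0.07
(~α & γ) & γ = max(0, a+b−1) on (0.07, 0.19) = 0.00
(β & (γ | ~β)) | ((~α & γ) & γ) = min(1, a+b) on (0.19, 0.00) = 0.19

0.19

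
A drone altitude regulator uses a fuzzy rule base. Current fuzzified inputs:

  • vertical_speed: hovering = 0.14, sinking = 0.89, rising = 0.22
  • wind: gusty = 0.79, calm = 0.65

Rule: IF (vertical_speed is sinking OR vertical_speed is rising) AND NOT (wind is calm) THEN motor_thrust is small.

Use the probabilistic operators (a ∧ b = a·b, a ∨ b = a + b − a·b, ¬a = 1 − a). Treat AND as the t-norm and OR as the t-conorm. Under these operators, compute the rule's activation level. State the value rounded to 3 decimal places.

0.320

firing strength: (sinking=0.89 OR rising=0.22) = 0.9142; AND[a·b] with ¬calm=1−0.65=0.35 → w = 0.3200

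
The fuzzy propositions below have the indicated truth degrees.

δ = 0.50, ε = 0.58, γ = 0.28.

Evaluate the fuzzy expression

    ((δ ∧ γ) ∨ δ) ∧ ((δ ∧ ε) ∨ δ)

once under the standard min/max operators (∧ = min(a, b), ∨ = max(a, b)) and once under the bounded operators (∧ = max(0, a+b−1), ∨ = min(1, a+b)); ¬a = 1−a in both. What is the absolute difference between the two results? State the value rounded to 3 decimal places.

Under standard min/max:
  δ ∧ γ = min(a, b) on (0.50, 0.28) = 0.28
  (δ ∧ γ) ∨ δ = max(a, b) on (0.28, 0.50) = 0.50
  δ ∧ ε = min(a, b) on (0.50, 0.58) = 0.50
  (δ ∧ ε) ∨ δ = max(a, b) on (0.50, 0.50) = 0.50
  ((δ ∧ γ) ∨ δ) ∧ ((δ ∧ ε) ∨ δ) = min(a, b) on (0.50, 0.50) = 0.50
  → value = 0.5000
Under bounded:
  δ ∧ γ = max(0, a+b−1) on (0.50, 0.28) = 0.00
  (δ ∧ γ) ∨ δ = min(1, a+b) on (0.00, 0.50) = 0.50
  δ ∧ ε = max(0, a+b−1) on (0.50, 0.58) = 0.08
  (δ ∧ ε) ∨ δ = min(1, a+b) on (0.08, 0.50) = 0.58
  ((δ ∧ γ) ∨ δ) ∧ ((δ ∧ ε) ∨ δ) = max(0, a+b−1) on (0.50, 0.58) = 0.08
  → value = 0.0800
|0.5000 − 0.0800| = 0.420

0.420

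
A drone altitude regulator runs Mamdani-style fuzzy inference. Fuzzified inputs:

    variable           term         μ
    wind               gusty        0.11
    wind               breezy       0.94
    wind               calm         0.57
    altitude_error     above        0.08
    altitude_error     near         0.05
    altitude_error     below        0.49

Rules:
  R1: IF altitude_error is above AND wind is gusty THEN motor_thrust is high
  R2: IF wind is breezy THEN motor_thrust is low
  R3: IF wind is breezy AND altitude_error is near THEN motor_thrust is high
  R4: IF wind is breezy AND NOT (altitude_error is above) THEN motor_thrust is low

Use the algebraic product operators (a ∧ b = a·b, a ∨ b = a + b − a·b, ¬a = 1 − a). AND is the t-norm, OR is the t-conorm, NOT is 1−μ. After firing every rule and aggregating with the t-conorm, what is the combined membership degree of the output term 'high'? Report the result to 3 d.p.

R1: above=0.08, gusty=0.11; AND[a·b] → w = 0.0088
R2: breezy=0.94 → w = 0.9400
R3: breezy=0.94, near=0.05; AND[a·b] → w = 0.0470
R4: breezy=0.94, ¬above=1−0.08=0.92; AND[a·b] → w = 0.8648
Rules with consequent 'high': {R1, R3} → strengths 0.0088, 0.0470
Aggregate via t-conorm [a + b − a·b]: 0.0554

0.055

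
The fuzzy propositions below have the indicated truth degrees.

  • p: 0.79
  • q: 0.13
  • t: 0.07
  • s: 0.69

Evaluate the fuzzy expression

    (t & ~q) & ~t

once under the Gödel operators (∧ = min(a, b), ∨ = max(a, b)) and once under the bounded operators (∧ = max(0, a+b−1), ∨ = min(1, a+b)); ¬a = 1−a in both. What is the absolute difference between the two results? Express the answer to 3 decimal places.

0.070

Under Gödel:
  ~q = 1 − 0.13 = 0.87
  t & ~q = min(a, b) on (0.07, 0.87) = 0.07
  ~t = 1 − 0.07 = 0.93
  (t & ~q) & ~t = min(a, b) on (0.07, 0.93) = 0.07
  → value = 0.0700
Under bounded:
  ~q = 1 − 0.13 = 0.87
  t & ~q = max(0, a+b−1) on (0.07, 0.87) = 0.00
  ~t = 1 − 0.07 = 0.93
  (t & ~q) & ~t = max(0, a+b−1) on (0.00, 0.93) = 0.00
  → value = 0.0000
|0.0700 − 0.0000| = 0.070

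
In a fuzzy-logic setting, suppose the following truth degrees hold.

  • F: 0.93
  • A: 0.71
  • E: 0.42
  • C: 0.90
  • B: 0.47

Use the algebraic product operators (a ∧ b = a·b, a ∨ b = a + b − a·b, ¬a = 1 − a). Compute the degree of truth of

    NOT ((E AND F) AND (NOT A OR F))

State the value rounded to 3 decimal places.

E AND F = a·b on (0.4200, 0.9300) = 0.3906
NOT A = 1 − 0.7100 = 0.2900
NOT A OR F = a + b − a·b on (0.2900, 0.9300) = 0.9503
(E AND F) AND (NOT A OR F) = a·b on (0.3906, 0.9503) = 0.3712
NOT ((E AND F) AND (NOT A OR F)) = 1 − 0.3712 = 0.6288

0.629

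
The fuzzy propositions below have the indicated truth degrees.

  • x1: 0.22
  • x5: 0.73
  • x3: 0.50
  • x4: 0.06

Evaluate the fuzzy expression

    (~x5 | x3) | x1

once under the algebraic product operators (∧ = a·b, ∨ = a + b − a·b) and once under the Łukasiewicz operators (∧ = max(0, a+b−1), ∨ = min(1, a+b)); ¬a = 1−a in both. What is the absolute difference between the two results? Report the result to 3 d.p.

Under algebraic product:
  ~x5 = 1 − 0.7300 = 0.2700
  ~x5 | x3 = a + b − a·b on (0.2700, 0.5000) = 0.6350
  (~x5 | x3) | x1 = a + b − a·b on (0.6350, 0.2200) = 0.7153
  → value = 0.7153
Under Łukasiewicz:
  ~x5 = 1 − 0.73 = 0.27
  ~x5 | x3 = min(1, a+b) on (0.27, 0.50) = 0.77
  (~x5 | x3) | x1 = min(1, a+b) on (0.77, 0.22) = 0.99
  → value = 0.9900
|0.7153 − 0.9900| = 0.275

0.275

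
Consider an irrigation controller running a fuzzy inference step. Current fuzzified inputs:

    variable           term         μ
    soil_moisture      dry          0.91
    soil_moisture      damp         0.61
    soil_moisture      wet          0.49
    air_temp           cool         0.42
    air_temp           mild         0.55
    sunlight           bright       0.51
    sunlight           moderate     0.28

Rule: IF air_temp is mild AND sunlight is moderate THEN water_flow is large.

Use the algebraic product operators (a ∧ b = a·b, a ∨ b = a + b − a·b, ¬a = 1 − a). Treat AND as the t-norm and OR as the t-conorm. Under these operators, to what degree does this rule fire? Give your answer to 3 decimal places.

firing strength: mild=0.55, moderate=0.28; AND[a·b] → w = 0.1540

0.154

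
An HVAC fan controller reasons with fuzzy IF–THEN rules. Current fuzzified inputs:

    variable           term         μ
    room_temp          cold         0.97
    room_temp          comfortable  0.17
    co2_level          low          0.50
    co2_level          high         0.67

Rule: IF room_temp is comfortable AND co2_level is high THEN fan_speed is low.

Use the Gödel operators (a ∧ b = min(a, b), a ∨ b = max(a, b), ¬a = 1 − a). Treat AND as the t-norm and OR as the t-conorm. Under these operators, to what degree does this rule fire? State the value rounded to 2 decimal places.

firing strength: comfortable=0.17, high=0.67; AND[min(a, b)] → w = 0.17

0.17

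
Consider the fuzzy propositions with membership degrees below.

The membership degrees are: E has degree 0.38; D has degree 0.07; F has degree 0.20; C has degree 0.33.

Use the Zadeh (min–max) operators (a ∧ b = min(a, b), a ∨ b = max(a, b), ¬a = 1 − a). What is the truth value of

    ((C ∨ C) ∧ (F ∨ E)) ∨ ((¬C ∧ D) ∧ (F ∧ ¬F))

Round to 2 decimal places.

0.33

C ∨ C = max(a, b) on (0.33, 0.33) = 0.33
F ∨ E = max(a, b) on (0.20, 0.38) = 0.38
(C ∨ C) ∧ (F ∨ E) = min(a, b) on (0.33, 0.38) = 0.33
¬C = 1 − 0.33 = 0.67
¬C ∧ D = min(a, b) on (0.67, 0.07) = 0.07
¬F = 1 − 0.20 = 0.80
F ∧ ¬F = min(a, b) on (0.20, 0.80) = 0.20
(¬C ∧ D) ∧ (F ∧ ¬F) = min(a, b) on (0.07, 0.20) = 0.07
((C ∨ C) ∧ (F ∨ E)) ∨ ((¬C ∧ D) ∧ (F ∧ ¬F)) = max(a, b) on (0.33, 0.07) = 0.33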